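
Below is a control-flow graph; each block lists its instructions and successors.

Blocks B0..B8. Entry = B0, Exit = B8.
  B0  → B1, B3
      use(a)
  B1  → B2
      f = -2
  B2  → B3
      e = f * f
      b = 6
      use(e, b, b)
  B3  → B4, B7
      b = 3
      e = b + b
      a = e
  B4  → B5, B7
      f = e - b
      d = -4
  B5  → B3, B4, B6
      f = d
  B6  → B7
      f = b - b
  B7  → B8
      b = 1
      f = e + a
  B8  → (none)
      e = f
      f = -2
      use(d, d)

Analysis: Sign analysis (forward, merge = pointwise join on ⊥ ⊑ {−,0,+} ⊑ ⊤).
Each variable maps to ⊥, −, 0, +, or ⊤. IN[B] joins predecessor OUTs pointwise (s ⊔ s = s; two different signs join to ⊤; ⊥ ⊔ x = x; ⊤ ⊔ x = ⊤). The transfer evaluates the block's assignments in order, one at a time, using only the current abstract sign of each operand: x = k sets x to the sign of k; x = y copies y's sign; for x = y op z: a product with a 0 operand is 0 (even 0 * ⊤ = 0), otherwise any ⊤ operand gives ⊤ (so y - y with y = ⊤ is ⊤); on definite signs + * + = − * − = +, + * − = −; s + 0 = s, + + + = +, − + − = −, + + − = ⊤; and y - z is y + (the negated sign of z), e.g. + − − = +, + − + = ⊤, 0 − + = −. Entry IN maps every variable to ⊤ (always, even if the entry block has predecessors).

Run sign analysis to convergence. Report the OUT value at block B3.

Fixpoint table:
  B0:  IN=(all ⊤)  OUT=(all ⊤)
  B1:  IN=(all ⊤)  OUT={f:-; rest ⊤}
  B2:  IN={f:-; rest ⊤}  OUT={b:+, e:+, f:-; rest ⊤}
  B3:  IN=(all ⊤)  OUT={a:+, b:+, e:+; rest ⊤}
  B4:  IN={a:+, b:+, e:+; rest ⊤}  OUT={a:+, b:+, d:-, e:+; rest ⊤}
  B5:  IN={a:+, b:+, d:-, e:+; rest ⊤}  OUT={a:+, b:+, d:-, e:+, f:-; rest ⊤}
  B6:  IN={a:+, b:+, d:-, e:+, f:-; rest ⊤}  OUT={a:+, b:+, d:-, e:+; rest ⊤}
  B7:  IN={a:+, b:+, e:+; rest ⊤}  OUT={a:+, b:+, e:+, f:+; rest ⊤}
  B8:  IN={a:+, b:+, e:+, f:+; rest ⊤}  OUT={a:+, b:+, e:+, f:-; rest ⊤}

Merge at B3: IN[B3] = OUT[B0] ⊔ OUT[B2] ⊔ OUT[B5] = {a: ⊤, b: ⊤, c: ⊤, d: ⊤, e: ⊤, f: ⊤}
Applying B3's transfer function to that IN value gives OUT[B3] (row B3 above).

Answer: {a: +, b: +, c: ⊤, d: ⊤, e: +, f: ⊤}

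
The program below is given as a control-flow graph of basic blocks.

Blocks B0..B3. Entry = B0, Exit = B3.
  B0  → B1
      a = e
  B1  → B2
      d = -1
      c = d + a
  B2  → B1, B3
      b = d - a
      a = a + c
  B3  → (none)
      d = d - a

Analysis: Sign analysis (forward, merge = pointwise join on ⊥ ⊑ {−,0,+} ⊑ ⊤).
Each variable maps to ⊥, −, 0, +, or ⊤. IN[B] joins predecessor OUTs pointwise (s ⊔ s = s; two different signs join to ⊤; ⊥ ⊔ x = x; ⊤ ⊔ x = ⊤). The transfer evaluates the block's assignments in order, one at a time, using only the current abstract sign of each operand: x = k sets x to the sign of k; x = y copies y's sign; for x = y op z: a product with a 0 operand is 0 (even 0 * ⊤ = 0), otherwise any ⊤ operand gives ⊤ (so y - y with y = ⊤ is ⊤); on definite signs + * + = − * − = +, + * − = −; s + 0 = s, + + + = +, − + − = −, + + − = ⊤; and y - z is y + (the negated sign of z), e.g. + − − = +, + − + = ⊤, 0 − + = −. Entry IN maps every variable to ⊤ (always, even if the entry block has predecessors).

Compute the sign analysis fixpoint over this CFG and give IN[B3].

Fixpoint table:
  B0:   IN=(all ⊤)   OUT=(all ⊤)
  B1:   IN=(all ⊤)   OUT={d:-; rest ⊤}
  B2:   IN={d:-; rest ⊤}   OUT={d:-; rest ⊤}
  B3:   IN={d:-; rest ⊤}   OUT=(all ⊤)

Merge at B3: IN[B3] = OUT[B2] = {a: ⊤, b: ⊤, c: ⊤, d: -, e: ⊤, f: ⊤}

Answer: {a: ⊤, b: ⊤, c: ⊤, d: -, e: ⊤, f: ⊤}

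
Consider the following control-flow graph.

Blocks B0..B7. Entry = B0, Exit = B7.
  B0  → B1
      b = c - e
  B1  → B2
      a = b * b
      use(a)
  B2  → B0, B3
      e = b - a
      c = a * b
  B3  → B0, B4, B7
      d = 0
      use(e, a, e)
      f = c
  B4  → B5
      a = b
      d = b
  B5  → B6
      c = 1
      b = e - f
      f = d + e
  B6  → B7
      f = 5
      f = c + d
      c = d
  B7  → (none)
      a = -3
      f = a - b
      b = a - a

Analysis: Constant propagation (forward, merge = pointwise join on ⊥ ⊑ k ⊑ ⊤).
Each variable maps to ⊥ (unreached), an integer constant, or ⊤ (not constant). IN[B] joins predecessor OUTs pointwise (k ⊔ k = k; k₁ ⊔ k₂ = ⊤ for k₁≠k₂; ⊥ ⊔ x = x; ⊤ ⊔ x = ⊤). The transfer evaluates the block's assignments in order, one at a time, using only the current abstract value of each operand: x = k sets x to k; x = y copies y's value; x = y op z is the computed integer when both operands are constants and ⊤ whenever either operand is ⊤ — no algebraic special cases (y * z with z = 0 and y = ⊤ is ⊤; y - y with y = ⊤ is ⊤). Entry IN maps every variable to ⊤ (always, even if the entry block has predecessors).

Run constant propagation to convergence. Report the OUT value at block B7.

Per-block solution:
  B0: | IN=(all ⊤) | OUT=(all ⊤)
  B1: | IN=(all ⊤) | OUT=(all ⊤)
  B2: | IN=(all ⊤) | OUT=(all ⊤)
  B3: | IN=(all ⊤) | OUT={d:0; rest ⊤}
  B4: | IN={d:0; rest ⊤} | OUT=(all ⊤)
  B5: | IN=(all ⊤) | OUT={c:1; rest ⊤}
  B6: | IN={c:1; rest ⊤} | OUT=(all ⊤)
  B7: | IN=(all ⊤) | OUT={a:-3, b:0; rest ⊤}

Merge at B7: IN[B7] = OUT[B3] ⊔ OUT[B6] = {a: ⊤, b: ⊤, c: ⊤, d: ⊤, e: ⊤, f: ⊤}
Applying B7's transfer function to that IN value gives OUT[B7] (row B7 above).

Answer: {a: -3, b: 0, c: ⊤, d: ⊤, e: ⊤, f: ⊤}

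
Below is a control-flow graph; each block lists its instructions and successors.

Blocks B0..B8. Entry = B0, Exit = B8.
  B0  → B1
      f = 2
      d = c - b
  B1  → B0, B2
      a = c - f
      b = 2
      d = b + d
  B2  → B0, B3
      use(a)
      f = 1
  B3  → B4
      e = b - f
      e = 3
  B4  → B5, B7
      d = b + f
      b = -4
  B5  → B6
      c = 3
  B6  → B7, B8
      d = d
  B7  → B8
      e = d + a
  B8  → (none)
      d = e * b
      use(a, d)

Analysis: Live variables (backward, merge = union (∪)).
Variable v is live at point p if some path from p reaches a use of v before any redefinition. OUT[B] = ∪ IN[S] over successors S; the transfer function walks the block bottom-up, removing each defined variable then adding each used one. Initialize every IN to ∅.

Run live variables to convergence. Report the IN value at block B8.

Answer: {a, b, e}

Trace:
Fixpoint table:
  B0: | IN={b, c} | OUT={c, d, f}
  B1: | IN={c, d, f} | OUT={a, b, c}
  B2: | IN={a, b, c} | OUT={a, b, c, f}
  B3: | IN={a, b, f} | OUT={a, b, e, f}
  B4: | IN={a, b, e, f} | OUT={a, b, d, e}
  B5: | IN={a, b, d, e} | OUT={a, b, d, e}
  B6: | IN={a, b, d, e} | OUT={a, b, d, e}
  B7: | IN={a, b, d} | OUT={a, b, e}
  B8: | IN={a, b, e} | OUT={}

B8 is the boundary node: OUT[B8] = {}
Applying B8's transfer function to that OUT value gives IN[B8] (row B8 above).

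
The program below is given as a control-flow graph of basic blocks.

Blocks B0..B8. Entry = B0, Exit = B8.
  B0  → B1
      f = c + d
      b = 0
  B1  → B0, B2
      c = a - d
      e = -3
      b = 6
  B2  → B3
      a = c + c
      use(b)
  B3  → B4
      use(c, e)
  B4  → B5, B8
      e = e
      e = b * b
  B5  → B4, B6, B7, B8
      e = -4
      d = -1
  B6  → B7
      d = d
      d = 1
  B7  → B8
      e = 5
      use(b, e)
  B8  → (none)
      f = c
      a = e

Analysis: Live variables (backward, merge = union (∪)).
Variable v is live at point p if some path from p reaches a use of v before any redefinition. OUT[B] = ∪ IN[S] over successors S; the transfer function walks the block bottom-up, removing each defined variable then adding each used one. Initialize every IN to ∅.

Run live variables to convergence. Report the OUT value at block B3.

Answer: {b, c, e}

Derivation:
Converged values:
  B0:  IN={a, c, d}  OUT={a, d}
  B1:  IN={a, d}  OUT={a, b, c, d, e}
  B2:  IN={b, c, e}  OUT={b, c, e}
  B3:  IN={b, c, e}  OUT={b, c, e}
  B4:  IN={b, c, e}  OUT={b, c, e}
  B5:  IN={b, c}  OUT={b, c, d, e}
  B6:  IN={b, c, d}  OUT={b, c}
  B7:  IN={b, c}  OUT={c, e}
  B8:  IN={c, e}  OUT={}

Merge at B3: OUT[B3] = IN[B4] = {b, c, e}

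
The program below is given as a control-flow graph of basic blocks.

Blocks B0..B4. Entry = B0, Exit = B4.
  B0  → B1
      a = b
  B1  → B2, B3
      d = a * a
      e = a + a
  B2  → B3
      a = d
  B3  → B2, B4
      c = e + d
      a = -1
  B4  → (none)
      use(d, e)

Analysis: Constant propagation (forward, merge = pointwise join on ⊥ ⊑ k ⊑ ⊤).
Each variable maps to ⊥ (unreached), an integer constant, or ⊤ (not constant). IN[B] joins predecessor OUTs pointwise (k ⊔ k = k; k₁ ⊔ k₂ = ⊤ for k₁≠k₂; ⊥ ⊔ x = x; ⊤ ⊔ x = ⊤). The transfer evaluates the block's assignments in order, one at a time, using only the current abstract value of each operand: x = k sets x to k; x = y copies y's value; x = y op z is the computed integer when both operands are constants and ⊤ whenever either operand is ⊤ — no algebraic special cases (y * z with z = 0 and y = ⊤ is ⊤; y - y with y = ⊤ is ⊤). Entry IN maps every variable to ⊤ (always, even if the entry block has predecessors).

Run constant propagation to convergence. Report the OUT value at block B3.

Per-block solution:
  B0:   IN=(all ⊤)   OUT=(all ⊤)
  B1:   IN=(all ⊤)   OUT=(all ⊤)
  B2:   IN=(all ⊤)   OUT=(all ⊤)
  B3:   IN=(all ⊤)   OUT={a:-1; rest ⊤}
  B4:   IN={a:-1; rest ⊤}   OUT={a:-1; rest ⊤}

Merge at B3: IN[B3] = OUT[B1] ⊔ OUT[B2] = {a: ⊤, b: ⊤, c: ⊤, d: ⊤, e: ⊤, f: ⊤}
Applying B3's transfer function to that IN value gives OUT[B3] (row B3 above).

Answer: {a: -1, b: ⊤, c: ⊤, d: ⊤, e: ⊤, f: ⊤}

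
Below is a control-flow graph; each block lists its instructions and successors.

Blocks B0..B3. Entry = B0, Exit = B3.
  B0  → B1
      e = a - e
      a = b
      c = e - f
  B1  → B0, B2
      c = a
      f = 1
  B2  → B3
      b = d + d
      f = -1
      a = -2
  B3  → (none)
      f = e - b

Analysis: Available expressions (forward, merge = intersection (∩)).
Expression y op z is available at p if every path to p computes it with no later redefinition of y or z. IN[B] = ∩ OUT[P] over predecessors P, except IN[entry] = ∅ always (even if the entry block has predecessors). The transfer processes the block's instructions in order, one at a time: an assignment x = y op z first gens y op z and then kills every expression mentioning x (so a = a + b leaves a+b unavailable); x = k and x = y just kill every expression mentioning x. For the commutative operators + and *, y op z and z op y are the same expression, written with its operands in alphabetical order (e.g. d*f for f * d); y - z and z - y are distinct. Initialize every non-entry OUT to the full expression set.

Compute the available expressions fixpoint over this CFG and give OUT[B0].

Fixpoint table:
  B0:   IN={}   OUT={e-f}
  B1:   IN={e-f}   OUT={}
  B2:   IN={}   OUT={d+d}
  B3:   IN={d+d}   OUT={d+d, e-b}

Merge at B0 (entry node, so the boundary value {} is joined with the incoming edge(s)): IN[B0] = {} ∩ OUT[B1] = {}
Applying B0's transfer function to that IN value gives OUT[B0] (row B0 above).

Answer: {e-f}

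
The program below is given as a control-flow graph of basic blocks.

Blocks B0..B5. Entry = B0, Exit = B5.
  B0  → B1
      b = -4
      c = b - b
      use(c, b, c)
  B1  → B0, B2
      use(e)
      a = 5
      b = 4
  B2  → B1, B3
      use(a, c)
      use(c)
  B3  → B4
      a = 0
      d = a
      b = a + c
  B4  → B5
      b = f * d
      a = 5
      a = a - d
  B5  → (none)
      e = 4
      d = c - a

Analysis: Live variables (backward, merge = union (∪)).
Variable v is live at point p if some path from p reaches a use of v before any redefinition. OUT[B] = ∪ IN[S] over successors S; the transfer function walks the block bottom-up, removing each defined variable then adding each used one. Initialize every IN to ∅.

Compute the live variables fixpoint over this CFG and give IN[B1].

Answer: {c, e, f}

Working:
Converged values:
  B0: | IN={e, f} | OUT={c, e, f}
  B1: | IN={c, e, f} | OUT={a, c, e, f}
  B2: | IN={a, c, e, f} | OUT={c, e, f}
  B3: | IN={c, f} | OUT={c, d, f}
  B4: | IN={c, d, f} | OUT={a, c}
  B5: | IN={a, c} | OUT={}

Merge at B1: OUT[B1] = IN[B0] ⊔ IN[B2] = {a, c, e, f}
Applying B1's transfer function to that OUT value gives IN[B1] (row B1 above).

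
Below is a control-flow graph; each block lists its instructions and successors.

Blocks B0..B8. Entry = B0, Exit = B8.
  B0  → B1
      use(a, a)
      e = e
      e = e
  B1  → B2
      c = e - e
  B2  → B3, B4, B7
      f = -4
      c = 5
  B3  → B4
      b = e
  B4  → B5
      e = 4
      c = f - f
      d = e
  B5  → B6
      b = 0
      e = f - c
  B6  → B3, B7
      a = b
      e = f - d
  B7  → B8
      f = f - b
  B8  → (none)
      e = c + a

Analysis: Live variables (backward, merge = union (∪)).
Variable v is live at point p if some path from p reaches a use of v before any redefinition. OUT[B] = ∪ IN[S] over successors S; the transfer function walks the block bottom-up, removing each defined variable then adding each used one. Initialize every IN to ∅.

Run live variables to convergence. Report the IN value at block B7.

Answer: {a, b, c, f}

Trace:
Per-block solution:
  B0: | IN={a, b, e} | OUT={a, b, e}
  B1: | IN={a, b, e} | OUT={a, b, e}
  B2: | IN={a, b, e} | OUT={a, b, c, e, f}
  B3: | IN={e, f} | OUT={f}
  B4: | IN={f} | OUT={c, d, f}
  B5: | IN={c, d, f} | OUT={b, c, d, f}
  B6: | IN={b, c, d, f} | OUT={a, b, c, e, f}
  B7: | IN={a, b, c, f} | OUT={a, c}
  B8: | IN={a, c} | OUT={}

Merge at B7: OUT[B7] = IN[B8] = {a, c}
Applying B7's transfer function to that OUT value gives IN[B7] (row B7 above).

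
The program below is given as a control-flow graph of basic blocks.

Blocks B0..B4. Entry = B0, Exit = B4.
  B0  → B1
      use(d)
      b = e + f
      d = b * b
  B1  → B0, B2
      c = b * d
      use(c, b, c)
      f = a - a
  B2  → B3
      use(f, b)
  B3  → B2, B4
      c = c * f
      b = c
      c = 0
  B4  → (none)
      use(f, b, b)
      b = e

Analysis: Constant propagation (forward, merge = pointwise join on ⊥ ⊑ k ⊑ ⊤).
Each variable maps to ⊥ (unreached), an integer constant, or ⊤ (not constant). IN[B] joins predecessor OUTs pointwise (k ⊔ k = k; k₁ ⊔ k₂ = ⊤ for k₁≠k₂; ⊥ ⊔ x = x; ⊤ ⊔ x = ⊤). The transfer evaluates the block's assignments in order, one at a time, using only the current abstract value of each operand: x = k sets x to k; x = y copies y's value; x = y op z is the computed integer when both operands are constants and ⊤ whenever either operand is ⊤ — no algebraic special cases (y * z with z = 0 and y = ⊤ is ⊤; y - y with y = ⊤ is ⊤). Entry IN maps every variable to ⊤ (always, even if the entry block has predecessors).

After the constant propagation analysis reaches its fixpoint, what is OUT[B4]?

Answer: {a: ⊤, b: ⊤, c: 0, d: ⊤, e: ⊤, f: ⊤}

Trace:
Fixpoint table:
  B0:  IN=(all ⊤)  OUT=(all ⊤)
  B1:  IN=(all ⊤)  OUT=(all ⊤)
  B2:  IN=(all ⊤)  OUT=(all ⊤)
  B3:  IN=(all ⊤)  OUT={c:0; rest ⊤}
  B4:  IN={c:0; rest ⊤}  OUT={c:0; rest ⊤}

Merge at B4: IN[B4] = OUT[B3] = {a: ⊤, b: ⊤, c: 0, d: ⊤, e: ⊤, f: ⊤}
Applying B4's transfer function to that IN value gives OUT[B4] (row B4 above).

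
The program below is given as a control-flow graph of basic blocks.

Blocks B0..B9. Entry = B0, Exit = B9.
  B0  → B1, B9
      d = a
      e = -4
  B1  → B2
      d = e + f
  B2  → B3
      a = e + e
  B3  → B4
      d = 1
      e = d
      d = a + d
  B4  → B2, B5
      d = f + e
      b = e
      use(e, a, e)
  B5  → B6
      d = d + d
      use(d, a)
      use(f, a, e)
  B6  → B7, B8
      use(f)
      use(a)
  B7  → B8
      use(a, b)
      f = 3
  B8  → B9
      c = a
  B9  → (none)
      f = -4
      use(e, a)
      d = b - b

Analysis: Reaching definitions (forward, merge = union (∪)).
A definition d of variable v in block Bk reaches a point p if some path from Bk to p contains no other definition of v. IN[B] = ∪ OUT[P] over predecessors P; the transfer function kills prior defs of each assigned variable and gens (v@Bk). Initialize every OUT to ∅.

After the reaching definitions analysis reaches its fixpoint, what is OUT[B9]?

Converged values:
  B0:  IN={}  OUT={d@B0, e@B0}
  B1:  IN={d@B0, e@B0}  OUT={d@B1, e@B0}
  B2:  IN={a@B2, b@B4, d@B1, d@B4, e@B0, e@B3}  OUT={a@B2, b@B4, d@B1, d@B4, e@B0, e@B3}
  B3:  IN={a@B2, b@B4, d@B1, d@B4, e@B0, e@B3}  OUT={a@B2, b@B4, d@B3, e@B3}
  B4:  IN={a@B2, b@B4, d@B3, e@B3}  OUT={a@B2, b@B4, d@B4, e@B3}
  B5:  IN={a@B2, b@B4, d@B4, e@B3}  OUT={a@B2, b@B4, d@B5, e@B3}
  B6:  IN={a@B2, b@B4, d@B5, e@B3}  OUT={a@B2, b@B4, d@B5, e@B3}
  B7:  IN={a@B2, b@B4, d@B5, e@B3}  OUT={a@B2, b@B4, d@B5, e@B3, f@B7}
  B8:  IN={a@B2, b@B4, d@B5, e@B3, f@B7}  OUT={a@B2, b@B4, c@B8, d@B5, e@B3, f@B7}
  B9:  IN={a@B2, b@B4, c@B8, d@B0, d@B5, e@B0, e@B3, f@B7}  OUT={a@B2, b@B4, c@B8, d@B9, e@B0, e@B3, f@B9}

Merge at B9: IN[B9] = OUT[B0] ⊔ OUT[B8] = {a@B2, b@B4, c@B8, d@B0, d@B5, e@B0, e@B3, f@B7}
Applying B9's transfer function to that IN value gives OUT[B9] (row B9 above).

Answer: {a@B2, b@B4, c@B8, d@B9, e@B0, e@B3, f@B9}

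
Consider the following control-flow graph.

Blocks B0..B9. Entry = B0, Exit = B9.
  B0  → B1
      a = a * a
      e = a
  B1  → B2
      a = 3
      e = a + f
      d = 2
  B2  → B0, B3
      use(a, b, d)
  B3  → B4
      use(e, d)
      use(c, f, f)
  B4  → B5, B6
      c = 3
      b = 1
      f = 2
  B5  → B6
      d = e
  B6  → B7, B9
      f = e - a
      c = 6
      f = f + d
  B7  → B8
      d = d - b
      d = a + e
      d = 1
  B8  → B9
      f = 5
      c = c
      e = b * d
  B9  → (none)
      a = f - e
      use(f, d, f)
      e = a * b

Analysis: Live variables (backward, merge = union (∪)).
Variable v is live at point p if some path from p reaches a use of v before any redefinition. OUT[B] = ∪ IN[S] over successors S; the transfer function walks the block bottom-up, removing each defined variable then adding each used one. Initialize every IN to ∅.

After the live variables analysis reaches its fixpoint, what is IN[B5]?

Converged values:
  B0:   IN={a, b, c, f}   OUT={b, c, f}
  B1:   IN={b, c, f}   OUT={a, b, c, d, e, f}
  B2:   IN={a, b, c, d, e, f}   OUT={a, b, c, d, e, f}
  B3:   IN={a, c, d, e, f}   OUT={a, d, e}
  B4:   IN={a, d, e}   OUT={a, b, d, e}
  B5:   IN={a, b, e}   OUT={a, b, d, e}
  B6:   IN={a, b, d, e}   OUT={a, b, c, d, e, f}
  B7:   IN={a, b, c, d, e}   OUT={b, c, d}
  B8:   IN={b, c, d}   OUT={b, d, e, f}
  B9:   IN={b, d, e, f}   OUT={}

Merge at B5: OUT[B5] = IN[B6] = {a, b, d, e}
Applying B5's transfer function to that OUT value gives IN[B5] (row B5 above).

Answer: {a, b, e}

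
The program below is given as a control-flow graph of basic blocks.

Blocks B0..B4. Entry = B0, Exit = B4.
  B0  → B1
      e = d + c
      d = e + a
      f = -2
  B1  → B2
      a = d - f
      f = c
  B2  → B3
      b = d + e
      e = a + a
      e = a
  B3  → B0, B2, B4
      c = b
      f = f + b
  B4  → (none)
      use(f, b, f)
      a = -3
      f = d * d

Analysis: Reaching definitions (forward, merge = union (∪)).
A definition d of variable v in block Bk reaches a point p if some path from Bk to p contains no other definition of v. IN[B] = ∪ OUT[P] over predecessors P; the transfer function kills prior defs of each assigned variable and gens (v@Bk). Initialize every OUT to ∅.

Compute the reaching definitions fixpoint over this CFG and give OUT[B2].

Answer: {a@B1, b@B2, c@B3, d@B0, e@B2, f@B1, f@B3}

Trace:
Per-block solution:
  B0:   IN={a@B1, b@B2, c@B3, d@B0, e@B2, f@B3}   OUT={a@B1, b@B2, c@B3, d@B0, e@B0, f@B0}
  B1:   IN={a@B1, b@B2, c@B3, d@B0, e@B0, f@B0}   OUT={a@B1, b@B2, c@B3, d@B0, e@B0, f@B1}
  B2:   IN={a@B1, b@B2, c@B3, d@B0, e@B0, e@B2, f@B1, f@B3}   OUT={a@B1, b@B2, c@B3, d@B0, e@B2, f@B1, f@B3}
  B3:   IN={a@B1, b@B2, c@B3, d@B0, e@B2, f@B1, f@B3}   OUT={a@B1, b@B2, c@B3, d@B0, e@B2, f@B3}
  B4:   IN={a@B1, b@B2, c@B3, d@B0, e@B2, f@B3}   OUT={a@B4, b@B2, c@B3, d@B0, e@B2, f@B4}

Merge at B2: IN[B2] = OUT[B1] ⊔ OUT[B3] = {a@B1, b@B2, c@B3, d@B0, e@B0, e@B2, f@B1, f@B3}
Applying B2's transfer function to that IN value gives OUT[B2] (row B2 above).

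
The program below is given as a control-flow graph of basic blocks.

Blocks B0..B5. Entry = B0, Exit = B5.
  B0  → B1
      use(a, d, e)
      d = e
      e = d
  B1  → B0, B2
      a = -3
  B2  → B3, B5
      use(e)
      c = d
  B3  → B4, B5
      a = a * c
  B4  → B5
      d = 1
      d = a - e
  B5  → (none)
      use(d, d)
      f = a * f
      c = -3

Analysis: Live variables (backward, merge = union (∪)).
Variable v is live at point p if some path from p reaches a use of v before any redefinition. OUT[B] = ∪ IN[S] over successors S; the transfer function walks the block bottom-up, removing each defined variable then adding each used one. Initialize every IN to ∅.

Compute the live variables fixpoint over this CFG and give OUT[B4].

Answer: {a, d, f}

Derivation:
Fixpoint table:
  B0:   IN={a, d, e, f}   OUT={d, e, f}
  B1:   IN={d, e, f}   OUT={a, d, e, f}
  B2:   IN={a, d, e, f}   OUT={a, c, d, e, f}
  B3:   IN={a, c, d, e, f}   OUT={a, d, e, f}
  B4:   IN={a, e, f}   OUT={a, d, f}
  B5:   IN={a, d, f}   OUT={}

Merge at B4: OUT[B4] = IN[B5] = {a, d, f}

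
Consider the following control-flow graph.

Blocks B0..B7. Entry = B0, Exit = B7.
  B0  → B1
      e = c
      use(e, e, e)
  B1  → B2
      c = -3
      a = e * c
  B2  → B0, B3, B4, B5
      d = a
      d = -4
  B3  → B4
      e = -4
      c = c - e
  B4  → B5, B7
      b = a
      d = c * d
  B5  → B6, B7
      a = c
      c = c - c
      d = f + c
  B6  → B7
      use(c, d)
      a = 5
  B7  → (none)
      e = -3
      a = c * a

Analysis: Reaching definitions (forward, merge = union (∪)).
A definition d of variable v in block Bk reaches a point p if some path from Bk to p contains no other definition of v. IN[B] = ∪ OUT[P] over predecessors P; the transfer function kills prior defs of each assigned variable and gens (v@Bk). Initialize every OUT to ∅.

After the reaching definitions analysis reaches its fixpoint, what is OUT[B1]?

Answer: {a@B1, c@B1, d@B2, e@B0}

Trace:
Converged values:
  B0:  IN={a@B1, c@B1, d@B2, e@B0}  OUT={a@B1, c@B1, d@B2, e@B0}
  B1:  IN={a@B1, c@B1, d@B2, e@B0}  OUT={a@B1, c@B1, d@B2, e@B0}
  B2:  IN={a@B1, c@B1, d@B2, e@B0}  OUT={a@B1, c@B1, d@B2, e@B0}
  B3:  IN={a@B1, c@B1, d@B2, e@B0}  OUT={a@B1, c@B3, d@B2, e@B3}
  B4:  IN={a@B1, c@B1, c@B3, d@B2, e@B0, e@B3}  OUT={a@B1, b@B4, c@B1, c@B3, d@B4, e@B0, e@B3}
  B5:  IN={a@B1, b@B4, c@B1, c@B3, d@B2, d@B4, e@B0, e@B3}  OUT={a@B5, b@B4, c@B5, d@B5, e@B0, e@B3}
  B6:  IN={a@B5, b@B4, c@B5, d@B5, e@B0, e@B3}  OUT={a@B6, b@B4, c@B5, d@B5, e@B0, e@B3}
  B7:  IN={a@B1, a@B5, a@B6, b@B4, c@B1, c@B3, c@B5, d@B4, d@B5, e@B0, e@B3}  OUT={a@B7, b@B4, c@B1, c@B3, c@B5, d@B4, d@B5, e@B7}

Merge at B1: IN[B1] = OUT[B0] = {a@B1, c@B1, d@B2, e@B0}
Applying B1's transfer function to that IN value gives OUT[B1] (row B1 above).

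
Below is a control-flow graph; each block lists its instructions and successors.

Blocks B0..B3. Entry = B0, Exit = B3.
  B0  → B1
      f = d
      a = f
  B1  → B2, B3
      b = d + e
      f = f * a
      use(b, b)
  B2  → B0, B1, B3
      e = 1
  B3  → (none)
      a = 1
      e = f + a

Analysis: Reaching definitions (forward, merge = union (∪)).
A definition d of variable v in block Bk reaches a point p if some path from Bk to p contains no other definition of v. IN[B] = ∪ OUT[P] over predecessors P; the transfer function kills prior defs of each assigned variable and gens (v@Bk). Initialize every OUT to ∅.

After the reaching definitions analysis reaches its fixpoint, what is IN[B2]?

Per-block solution:
  B0:  IN={a@B0, b@B1, e@B2, f@B1}  OUT={a@B0, b@B1, e@B2, f@B0}
  B1:  IN={a@B0, b@B1, e@B2, f@B0, f@B1}  OUT={a@B0, b@B1, e@B2, f@B1}
  B2:  IN={a@B0, b@B1, e@B2, f@B1}  OUT={a@B0, b@B1, e@B2, f@B1}
  B3:  IN={a@B0, b@B1, e@B2, f@B1}  OUT={a@B3, b@B1, e@B3, f@B1}

Merge at B2: IN[B2] = OUT[B1] = {a@B0, b@B1, e@B2, f@B1}

Answer: {a@B0, b@B1, e@B2, f@B1}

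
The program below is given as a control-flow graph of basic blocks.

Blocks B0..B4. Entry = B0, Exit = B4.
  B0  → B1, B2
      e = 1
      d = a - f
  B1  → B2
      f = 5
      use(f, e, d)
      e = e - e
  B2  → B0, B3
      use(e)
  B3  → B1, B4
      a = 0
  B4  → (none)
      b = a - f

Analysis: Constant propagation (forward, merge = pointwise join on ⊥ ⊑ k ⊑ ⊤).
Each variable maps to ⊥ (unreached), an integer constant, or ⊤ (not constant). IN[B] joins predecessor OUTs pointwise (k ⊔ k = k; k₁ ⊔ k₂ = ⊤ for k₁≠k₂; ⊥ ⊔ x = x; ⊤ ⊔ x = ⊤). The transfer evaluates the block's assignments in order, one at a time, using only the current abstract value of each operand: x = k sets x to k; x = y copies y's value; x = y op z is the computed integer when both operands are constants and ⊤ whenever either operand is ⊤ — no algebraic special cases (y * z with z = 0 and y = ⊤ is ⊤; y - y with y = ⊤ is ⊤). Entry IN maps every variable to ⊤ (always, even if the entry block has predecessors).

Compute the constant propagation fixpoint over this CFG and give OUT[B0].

Answer: {a: ⊤, b: ⊤, c: ⊤, d: ⊤, e: 1, f: ⊤}

Trace:
Per-block solution:
  B0: | IN=(all ⊤) | OUT={e:1; rest ⊤}
  B1: | IN=(all ⊤) | OUT={f:5; rest ⊤}
  B2: | IN=(all ⊤) | OUT=(all ⊤)
  B3: | IN=(all ⊤) | OUT={a:0; rest ⊤}
  B4: | IN={a:0; rest ⊤} | OUT={a:0; rest ⊤}

Merge at B0 (entry node, so the boundary value (all ⊤) is joined with the incoming edge(s)): IN[B0] = (all ⊤) ⊔ OUT[B2] = {a: ⊤, b: ⊤, c: ⊤, d: ⊤, e: ⊤, f: ⊤}
Applying B0's transfer function to that IN value gives OUT[B0] (row B0 above).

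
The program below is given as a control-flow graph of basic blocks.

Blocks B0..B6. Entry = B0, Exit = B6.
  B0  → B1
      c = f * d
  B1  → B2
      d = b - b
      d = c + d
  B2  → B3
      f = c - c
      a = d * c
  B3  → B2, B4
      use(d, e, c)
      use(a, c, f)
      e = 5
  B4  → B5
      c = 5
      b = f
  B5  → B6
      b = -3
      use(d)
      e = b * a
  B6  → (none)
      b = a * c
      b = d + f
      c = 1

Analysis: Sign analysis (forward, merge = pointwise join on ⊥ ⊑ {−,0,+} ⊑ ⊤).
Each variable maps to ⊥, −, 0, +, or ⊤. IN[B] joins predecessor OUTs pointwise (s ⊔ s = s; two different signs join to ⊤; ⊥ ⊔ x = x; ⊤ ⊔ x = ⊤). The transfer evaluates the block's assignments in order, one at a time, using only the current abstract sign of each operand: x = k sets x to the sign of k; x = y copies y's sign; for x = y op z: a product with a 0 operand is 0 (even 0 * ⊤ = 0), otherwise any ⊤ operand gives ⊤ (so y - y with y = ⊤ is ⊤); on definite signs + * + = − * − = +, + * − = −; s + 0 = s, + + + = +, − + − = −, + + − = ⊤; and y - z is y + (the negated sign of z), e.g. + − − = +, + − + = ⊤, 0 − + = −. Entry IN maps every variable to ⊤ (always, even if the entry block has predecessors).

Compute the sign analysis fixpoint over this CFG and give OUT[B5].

Per-block solution:
  B0:  IN=(all ⊤)  OUT=(all ⊤)
  B1:  IN=(all ⊤)  OUT=(all ⊤)
  B2:  IN=(all ⊤)  OUT=(all ⊤)
  B3:  IN=(all ⊤)  OUT={e:+; rest ⊤}
  B4:  IN={e:+; rest ⊤}  OUT={c:+, e:+; rest ⊤}
  B5:  IN={c:+, e:+; rest ⊤}  OUT={b:-, c:+; rest ⊤}
  B6:  IN={b:-, c:+; rest ⊤}  OUT={c:+; rest ⊤}

Merge at B5: IN[B5] = OUT[B4] = {a: ⊤, b: ⊤, c: +, d: ⊤, e: +, f: ⊤}
Applying B5's transfer function to that IN value gives OUT[B5] (row B5 above).

Answer: {a: ⊤, b: -, c: +, d: ⊤, e: ⊤, f: ⊤}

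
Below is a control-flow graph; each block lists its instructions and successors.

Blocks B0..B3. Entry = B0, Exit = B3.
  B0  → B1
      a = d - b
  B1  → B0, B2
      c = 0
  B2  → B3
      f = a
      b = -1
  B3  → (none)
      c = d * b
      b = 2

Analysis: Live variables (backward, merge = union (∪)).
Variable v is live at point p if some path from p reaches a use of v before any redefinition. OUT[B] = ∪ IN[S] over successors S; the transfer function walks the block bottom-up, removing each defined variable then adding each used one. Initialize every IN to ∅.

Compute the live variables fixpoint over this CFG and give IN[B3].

Answer: {b, d}

Derivation:
Fixpoint table:
  B0:   IN={b, d}   OUT={a, b, d}
  B1:   IN={a, b, d}   OUT={a, b, d}
  B2:   IN={a, d}   OUT={b, d}
  B3:   IN={b, d}   OUT={}

B3 is the boundary node: OUT[B3] = {}
Applying B3's transfer function to that OUT value gives IN[B3] (row B3 above).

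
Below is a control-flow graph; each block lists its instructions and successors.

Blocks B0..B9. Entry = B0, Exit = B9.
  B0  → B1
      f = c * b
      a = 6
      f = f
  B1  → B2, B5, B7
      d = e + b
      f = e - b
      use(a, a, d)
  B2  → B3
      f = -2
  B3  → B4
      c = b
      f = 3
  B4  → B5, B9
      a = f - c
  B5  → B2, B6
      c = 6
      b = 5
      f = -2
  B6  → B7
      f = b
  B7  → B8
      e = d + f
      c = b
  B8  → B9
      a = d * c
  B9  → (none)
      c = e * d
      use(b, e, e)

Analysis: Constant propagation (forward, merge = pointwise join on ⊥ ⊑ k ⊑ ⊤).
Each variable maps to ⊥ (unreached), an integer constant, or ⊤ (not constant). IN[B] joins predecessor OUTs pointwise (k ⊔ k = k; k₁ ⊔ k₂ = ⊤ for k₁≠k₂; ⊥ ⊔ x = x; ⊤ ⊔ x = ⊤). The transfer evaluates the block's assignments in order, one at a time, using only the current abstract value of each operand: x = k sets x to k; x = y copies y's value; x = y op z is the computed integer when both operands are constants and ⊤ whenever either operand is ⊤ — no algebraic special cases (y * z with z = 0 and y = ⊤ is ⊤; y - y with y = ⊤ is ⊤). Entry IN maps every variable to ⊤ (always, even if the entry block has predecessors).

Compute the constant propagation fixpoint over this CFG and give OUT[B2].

Converged values:
  B0:   IN=(all ⊤)   OUT={a:6; rest ⊤}
  B1:   IN={a:6; rest ⊤}   OUT={a:6; rest ⊤}
  B2:   IN=(all ⊤)   OUT={f:-2; rest ⊤}
  B3:   IN={f:-2; rest ⊤}   OUT={f:3; rest ⊤}
  B4:   IN={f:3; rest ⊤}   OUT={f:3; rest ⊤}
  B5:   IN=(all ⊤)   OUT={b:5, c:6, f:-2; rest ⊤}
  B6:   IN={b:5, c:6, f:-2; rest ⊤}   OUT={b:5, c:6, f:5; rest ⊤}
  B7:   IN=(all ⊤)   OUT=(all ⊤)
  B8:   IN=(all ⊤)   OUT=(all ⊤)
  B9:   IN=(all ⊤)   OUT=(all ⊤)

Merge at B2: IN[B2] = OUT[B1] ⊔ OUT[B5] = {a: ⊤, b: ⊤, c: ⊤, d: ⊤, e: ⊤, f: ⊤}
Applying B2's transfer function to that IN value gives OUT[B2] (row B2 above).

Answer: {a: ⊤, b: ⊤, c: ⊤, d: ⊤, e: ⊤, f: -2}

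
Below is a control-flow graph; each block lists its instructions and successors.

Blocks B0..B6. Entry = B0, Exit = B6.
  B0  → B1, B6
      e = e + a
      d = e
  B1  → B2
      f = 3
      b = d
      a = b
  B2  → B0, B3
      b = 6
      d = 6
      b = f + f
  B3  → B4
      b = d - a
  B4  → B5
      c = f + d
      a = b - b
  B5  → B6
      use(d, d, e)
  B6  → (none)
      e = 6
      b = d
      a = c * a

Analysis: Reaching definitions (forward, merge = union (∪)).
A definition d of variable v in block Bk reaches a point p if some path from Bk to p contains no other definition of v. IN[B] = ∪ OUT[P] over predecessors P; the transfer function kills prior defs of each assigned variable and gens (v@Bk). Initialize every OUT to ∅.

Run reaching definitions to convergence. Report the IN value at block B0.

Answer: {a@B1, b@B2, d@B2, e@B0, f@B1}

Derivation:
Per-block solution:
  B0:  IN={a@B1, b@B2, d@B2, e@B0, f@B1}  OUT={a@B1, b@B2, d@B0, e@B0, f@B1}
  B1:  IN={a@B1, b@B2, d@B0, e@B0, f@B1}  OUT={a@B1, b@B1, d@B0, e@B0, f@B1}
  B2:  IN={a@B1, b@B1, d@B0, e@B0, f@B1}  OUT={a@B1, b@B2, d@B2, e@B0, f@B1}
  B3:  IN={a@B1, b@B2, d@B2, e@B0, f@B1}  OUT={a@B1, b@B3, d@B2, e@B0, f@B1}
  B4:  IN={a@B1, b@B3, d@B2, e@B0, f@B1}  OUT={a@B4, b@B3, c@B4, d@B2, e@B0, f@B1}
  B5:  IN={a@B4, b@B3, c@B4, d@B2, e@B0, f@B1}  OUT={a@B4, b@B3, c@B4, d@B2, e@B0, f@B1}
  B6:  IN={a@B1, a@B4, b@B2, b@B3, c@B4, d@B0, d@B2, e@B0, f@B1}  OUT={a@B6, b@B6, c@B4, d@B0, d@B2, e@B6, f@B1}

Merge at B0 (entry node, so the boundary value {} is joined with the incoming edge(s)): IN[B0] = {} ⊔ OUT[B2] = {a@B1, b@B2, d@B2, e@B0, f@B1}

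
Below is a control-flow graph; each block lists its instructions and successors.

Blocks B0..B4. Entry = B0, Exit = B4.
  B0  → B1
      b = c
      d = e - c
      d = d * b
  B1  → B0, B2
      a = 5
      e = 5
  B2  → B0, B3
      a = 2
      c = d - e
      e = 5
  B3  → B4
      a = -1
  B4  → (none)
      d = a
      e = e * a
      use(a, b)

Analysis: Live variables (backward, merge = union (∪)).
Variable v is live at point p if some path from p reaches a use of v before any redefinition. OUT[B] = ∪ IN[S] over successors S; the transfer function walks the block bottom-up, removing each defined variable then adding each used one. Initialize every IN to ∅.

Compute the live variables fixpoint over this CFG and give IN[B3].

Fixpoint table:
  B0:   IN={c, e}   OUT={b, c, d}
  B1:   IN={b, c, d}   OUT={b, c, d, e}
  B2:   IN={b, d, e}   OUT={b, c, e}
  B3:   IN={b, e}   OUT={a, b, e}
  B4:   IN={a, b, e}   OUT={}

Merge at B3: OUT[B3] = IN[B4] = {a, b, e}
Applying B3's transfer function to that OUT value gives IN[B3] (row B3 above).

Answer: {b, e}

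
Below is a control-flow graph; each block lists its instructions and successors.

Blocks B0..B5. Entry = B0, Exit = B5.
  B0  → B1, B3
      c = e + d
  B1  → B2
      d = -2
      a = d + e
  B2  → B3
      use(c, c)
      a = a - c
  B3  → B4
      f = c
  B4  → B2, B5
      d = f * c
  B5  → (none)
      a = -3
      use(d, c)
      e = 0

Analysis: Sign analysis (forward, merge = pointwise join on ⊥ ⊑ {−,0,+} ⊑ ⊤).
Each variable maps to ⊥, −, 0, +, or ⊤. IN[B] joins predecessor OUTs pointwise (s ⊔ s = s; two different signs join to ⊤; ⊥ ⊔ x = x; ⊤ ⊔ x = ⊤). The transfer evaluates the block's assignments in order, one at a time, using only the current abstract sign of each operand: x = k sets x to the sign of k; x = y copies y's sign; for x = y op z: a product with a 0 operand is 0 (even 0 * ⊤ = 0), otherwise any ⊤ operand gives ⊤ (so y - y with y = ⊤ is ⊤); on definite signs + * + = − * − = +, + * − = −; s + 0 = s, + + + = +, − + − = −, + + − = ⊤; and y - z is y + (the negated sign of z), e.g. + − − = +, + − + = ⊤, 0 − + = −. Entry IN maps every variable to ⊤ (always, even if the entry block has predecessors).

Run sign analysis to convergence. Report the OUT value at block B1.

Answer: {a: ⊤, b: ⊤, c: ⊤, d: -, e: ⊤, f: ⊤}

Trace:
Converged values:
  B0:   IN=(all ⊤)   OUT=(all ⊤)
  B1:   IN=(all ⊤)   OUT={d:-; rest ⊤}
  B2:   IN=(all ⊤)   OUT=(all ⊤)
  B3:   IN=(all ⊤)   OUT=(all ⊤)
  B4:   IN=(all ⊤)   OUT=(all ⊤)
  B5:   IN=(all ⊤)   OUT={a:-, e:0; rest ⊤}

Merge at B1: IN[B1] = OUT[B0] = {a: ⊤, b: ⊤, c: ⊤, d: ⊤, e: ⊤, f: ⊤}
Applying B1's transfer function to that IN value gives OUT[B1] (row B1 above).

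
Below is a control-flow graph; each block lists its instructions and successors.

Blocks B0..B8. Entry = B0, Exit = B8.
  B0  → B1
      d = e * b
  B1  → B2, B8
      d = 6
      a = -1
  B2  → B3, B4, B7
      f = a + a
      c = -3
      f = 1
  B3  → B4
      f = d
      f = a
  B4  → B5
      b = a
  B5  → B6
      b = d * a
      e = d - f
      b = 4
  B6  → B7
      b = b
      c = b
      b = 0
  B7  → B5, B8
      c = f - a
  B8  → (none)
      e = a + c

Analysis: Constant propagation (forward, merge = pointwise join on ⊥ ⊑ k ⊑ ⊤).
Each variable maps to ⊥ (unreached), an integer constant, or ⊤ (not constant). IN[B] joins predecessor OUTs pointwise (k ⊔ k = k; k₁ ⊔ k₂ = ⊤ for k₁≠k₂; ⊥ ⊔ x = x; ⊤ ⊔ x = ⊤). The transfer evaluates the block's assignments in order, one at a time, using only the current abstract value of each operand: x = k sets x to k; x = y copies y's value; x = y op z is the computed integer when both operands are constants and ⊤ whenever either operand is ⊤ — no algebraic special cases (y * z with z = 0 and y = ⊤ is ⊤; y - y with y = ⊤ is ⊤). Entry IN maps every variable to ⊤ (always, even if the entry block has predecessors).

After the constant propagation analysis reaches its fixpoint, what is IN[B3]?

Answer: {a: -1, b: ⊤, c: -3, d: 6, e: ⊤, f: 1}

Trace:
Fixpoint table:
  B0:   IN=(all ⊤)   OUT=(all ⊤)
  B1:   IN=(all ⊤)   OUT={a:-1, d:6; rest ⊤}
  B2:   IN={a:-1, d:6; rest ⊤}   OUT={a:-1, c:-3, d:6, f:1; rest ⊤}
  B3:   IN={a:-1, c:-3, d:6, f:1; rest ⊤}   OUT={a:-1, c:-3, d:6, f:-1; rest ⊤}
  B4:   IN={a:-1, c:-3, d:6; rest ⊤}   OUT={a:-1, b:-1, c:-3, d:6; rest ⊤}
  B5:   IN={a:-1, d:6; rest ⊤}   OUT={a:-1, b:4, d:6; rest ⊤}
  B6:   IN={a:-1, b:4, d:6; rest ⊤}   OUT={a:-1, b:0, c:4, d:6; rest ⊤}
  B7:   IN={a:-1, d:6; rest ⊤}   OUT={a:-1, d:6; rest ⊤}
  B8:   IN={a:-1, d:6; rest ⊤}   OUT={a:-1, d:6; rest ⊤}

Merge at B3: IN[B3] = OUT[B2] = {a: -1, b: ⊤, c: -3, d: 6, e: ⊤, f: 1}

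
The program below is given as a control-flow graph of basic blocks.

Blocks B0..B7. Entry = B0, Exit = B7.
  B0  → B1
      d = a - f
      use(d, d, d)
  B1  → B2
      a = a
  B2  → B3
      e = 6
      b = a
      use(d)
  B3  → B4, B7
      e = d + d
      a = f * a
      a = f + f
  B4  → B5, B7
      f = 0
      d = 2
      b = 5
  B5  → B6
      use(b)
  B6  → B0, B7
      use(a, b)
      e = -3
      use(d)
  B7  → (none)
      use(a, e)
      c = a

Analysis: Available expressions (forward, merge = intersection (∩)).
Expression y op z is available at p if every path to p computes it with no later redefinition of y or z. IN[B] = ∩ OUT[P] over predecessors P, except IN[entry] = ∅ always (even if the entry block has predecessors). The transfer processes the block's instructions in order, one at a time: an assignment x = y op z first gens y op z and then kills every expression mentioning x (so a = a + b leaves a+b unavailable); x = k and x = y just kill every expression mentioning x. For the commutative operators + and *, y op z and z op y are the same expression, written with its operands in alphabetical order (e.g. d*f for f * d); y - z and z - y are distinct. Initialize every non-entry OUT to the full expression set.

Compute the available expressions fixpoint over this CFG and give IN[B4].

Answer: {d+d, f+f}

Trace:
Fixpoint table:
  B0:  IN={}  OUT={a-f}
  B1:  IN={a-f}  OUT={}
  B2:  IN={}  OUT={}
  B3:  IN={}  OUT={d+d, f+f}
  B4:  IN={d+d, f+f}  OUT={}
  B5:  IN={}  OUT={}
  B6:  IN={}  OUT={}
  B7:  IN={}  OUT={}

Merge at B4: IN[B4] = OUT[B3] = {d+d, f+f}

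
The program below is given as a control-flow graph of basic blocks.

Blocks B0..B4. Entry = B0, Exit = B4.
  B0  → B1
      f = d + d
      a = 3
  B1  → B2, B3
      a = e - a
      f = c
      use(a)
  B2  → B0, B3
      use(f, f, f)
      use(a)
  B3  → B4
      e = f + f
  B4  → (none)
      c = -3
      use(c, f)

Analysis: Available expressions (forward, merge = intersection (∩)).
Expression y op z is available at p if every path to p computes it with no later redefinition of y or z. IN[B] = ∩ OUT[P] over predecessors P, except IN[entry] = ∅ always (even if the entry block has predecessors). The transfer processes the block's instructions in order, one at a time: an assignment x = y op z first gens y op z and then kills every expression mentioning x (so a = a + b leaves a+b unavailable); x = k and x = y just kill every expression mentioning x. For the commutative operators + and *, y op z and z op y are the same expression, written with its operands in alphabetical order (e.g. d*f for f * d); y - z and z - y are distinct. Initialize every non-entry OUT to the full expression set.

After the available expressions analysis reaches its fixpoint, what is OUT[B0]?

Per-block solution:
  B0: | IN={} | OUT={d+d}
  B1: | IN={d+d} | OUT={d+d}
  B2: | IN={d+d} | OUT={d+d}
  B3: | IN={d+d} | OUT={d+d, f+f}
  B4: | IN={d+d, f+f} | OUT={d+d, f+f}

Merge at B0 (entry node, so the boundary value {} is joined with the incoming edge(s)): IN[B0] = {} ∩ OUT[B2] = {}
Applying B0's transfer function to that IN value gives OUT[B0] (row B0 above).

Answer: {d+d}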